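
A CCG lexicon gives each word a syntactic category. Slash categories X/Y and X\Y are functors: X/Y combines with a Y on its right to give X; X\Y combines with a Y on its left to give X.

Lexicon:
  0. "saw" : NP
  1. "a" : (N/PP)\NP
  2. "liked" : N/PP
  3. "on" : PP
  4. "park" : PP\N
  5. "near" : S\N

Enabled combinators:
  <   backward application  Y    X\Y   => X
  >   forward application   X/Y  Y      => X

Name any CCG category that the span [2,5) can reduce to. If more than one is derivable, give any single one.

[0,6] S   <
  [0,5] N   >
    [0,2] N/PP   <
      [0,1] "saw" : NP
      [1,2] "a" : (N/PP)\NP
    [2,5] PP   <
      [2,4] N   >
        [2,3] "liked" : N/PP
        [3,4] "on" : PP
      [4,5] "park" : PP\N
  [5,6] "near" : S\N

PP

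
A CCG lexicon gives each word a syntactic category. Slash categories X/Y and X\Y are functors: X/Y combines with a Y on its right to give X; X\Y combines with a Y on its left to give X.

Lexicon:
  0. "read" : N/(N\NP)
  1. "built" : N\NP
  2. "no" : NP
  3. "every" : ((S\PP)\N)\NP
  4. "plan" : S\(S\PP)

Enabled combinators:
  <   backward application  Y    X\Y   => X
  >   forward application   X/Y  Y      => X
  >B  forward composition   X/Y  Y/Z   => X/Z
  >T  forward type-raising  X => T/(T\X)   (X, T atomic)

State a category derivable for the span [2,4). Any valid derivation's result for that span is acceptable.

(S\PP)\N

[0,5] S   <
  [0,4] S\PP   <
    [0,2] N   >
      [0,1] "read" : N/(N\NP)
      [1,2] "built" : N\NP
    [2,4] (S\PP)\N   <
      [2,3] "no" : NP
      [3,4] "every" : ((S\PP)\N)\NP
  [4,5] "plan" : S\(S\PP)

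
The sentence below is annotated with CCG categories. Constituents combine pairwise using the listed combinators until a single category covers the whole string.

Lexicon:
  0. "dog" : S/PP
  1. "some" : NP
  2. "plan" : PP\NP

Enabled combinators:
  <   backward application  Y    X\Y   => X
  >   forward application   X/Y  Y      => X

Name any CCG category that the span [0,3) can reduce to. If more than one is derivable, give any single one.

[0,3] S   >
  [0,1] "dog" : S/PP
  [1,3] PP   <
    [1,2] "some" : NP
    [2,3] "plan" : PP\NP

S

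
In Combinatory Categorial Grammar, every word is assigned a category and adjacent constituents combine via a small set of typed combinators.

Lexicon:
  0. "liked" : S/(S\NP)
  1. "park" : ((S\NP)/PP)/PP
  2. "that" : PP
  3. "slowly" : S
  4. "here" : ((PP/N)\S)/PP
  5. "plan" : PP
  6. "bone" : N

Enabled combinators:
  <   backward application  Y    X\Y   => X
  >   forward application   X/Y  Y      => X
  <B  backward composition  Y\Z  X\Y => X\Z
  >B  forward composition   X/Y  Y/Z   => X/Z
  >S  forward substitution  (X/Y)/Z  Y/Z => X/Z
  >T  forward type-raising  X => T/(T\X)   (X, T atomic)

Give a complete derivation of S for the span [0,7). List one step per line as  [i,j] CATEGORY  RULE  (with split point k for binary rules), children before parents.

[0,7] S   >
  [0,1] "liked" : S/(S\NP)
  [1,7] S\NP   >
    [1,3] (S\NP)/PP   >
      [1,2] "park" : ((S\NP)/PP)/PP
      [2,3] "that" : PP
    [3,7] PP   >
      [3,6] PP/N   <
        [3,4] "slowly" : S
        [4,6] (PP/N)\S   >
          [4,5] "here" : ((PP/N)\S)/PP
          [5,6] "plan" : PP
      [6,7] "bone" : N

[0,1] S/(S\NP)  lex  "liked"
[1,2] ((S\NP)/PP)/PP  lex  "park"
[2,3] PP  lex  "that"
[1,3] (S\NP)/PP  >  k=2
[3,4] S  lex  "slowly"
[4,5] ((PP/N)\S)/PP  lex  "here"
[5,6] PP  lex  "plan"
[4,6] (PP/N)\S  >  k=5
[3,6] PP/N  <  k=4
[6,7] N  lex  "bone"
[3,7] PP  >  k=6
[1,7] S\NP  >  k=3
[0,7] S  >  k=1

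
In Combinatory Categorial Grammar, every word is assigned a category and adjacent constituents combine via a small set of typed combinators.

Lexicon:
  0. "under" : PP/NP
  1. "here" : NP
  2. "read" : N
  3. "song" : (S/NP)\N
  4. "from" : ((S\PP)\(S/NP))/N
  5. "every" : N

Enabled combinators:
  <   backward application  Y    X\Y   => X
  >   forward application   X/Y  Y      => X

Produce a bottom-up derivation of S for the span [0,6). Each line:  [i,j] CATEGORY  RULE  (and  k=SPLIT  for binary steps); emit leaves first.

[0,1] PP/NP  lex  "under"
[1,2] NP  lex  "here"
[0,2] PP  >  k=1
[2,3] N  lex  "read"
[3,4] (S/NP)\N  lex  "song"
[2,4] S/NP  <  k=3
[4,5] ((S\PP)\(S/NP))/N  lex  "from"
[5,6] N  lex  "every"
[4,6] (S\PP)\(S/NP)  >  k=5
[2,6] S\PP  <  k=4
[0,6] S  <  k=2

[0,6] S   <
  [0,2] PP   >
    [0,1] "under" : PP/NP
    [1,2] "here" : NP
  [2,6] S\PP   <
    [2,4] S/NP   <
      [2,3] "read" : N
      [3,4] "song" : (S/NP)\N
    [4,6] (S\PP)\(S/NP)   >
      [4,5] "from" : ((S\PP)\(S/NP))/N
      [5,6] "every" : N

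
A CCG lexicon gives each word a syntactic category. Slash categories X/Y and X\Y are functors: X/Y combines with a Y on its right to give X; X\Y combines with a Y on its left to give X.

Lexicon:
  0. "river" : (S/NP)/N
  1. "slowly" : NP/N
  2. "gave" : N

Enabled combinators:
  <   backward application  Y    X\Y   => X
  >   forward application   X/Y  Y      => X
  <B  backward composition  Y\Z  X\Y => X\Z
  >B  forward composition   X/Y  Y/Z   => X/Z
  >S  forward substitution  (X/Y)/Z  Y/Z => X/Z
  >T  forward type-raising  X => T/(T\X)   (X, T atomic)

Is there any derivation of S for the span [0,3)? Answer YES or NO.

YES

[0,3] S   >
  [0,2] S/N   >S
    [0,1] "river" : (S/NP)/N
    [1,2] "slowly" : NP/N
  [2,3] "gave" : N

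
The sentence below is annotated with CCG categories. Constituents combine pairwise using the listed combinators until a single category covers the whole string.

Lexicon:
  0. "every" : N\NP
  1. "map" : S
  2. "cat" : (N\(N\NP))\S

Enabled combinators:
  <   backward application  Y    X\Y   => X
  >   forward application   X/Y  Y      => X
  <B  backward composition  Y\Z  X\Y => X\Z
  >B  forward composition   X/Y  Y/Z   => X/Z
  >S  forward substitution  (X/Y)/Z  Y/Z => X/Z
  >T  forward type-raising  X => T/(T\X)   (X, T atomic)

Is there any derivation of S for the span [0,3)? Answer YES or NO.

NO

N\NP S (N\(N\NP))\S
CKY chart[0,3] = {N, N/(N\N), NP/(NP\N), PP/(PP\N), S/(S\N)}; S ∉ chart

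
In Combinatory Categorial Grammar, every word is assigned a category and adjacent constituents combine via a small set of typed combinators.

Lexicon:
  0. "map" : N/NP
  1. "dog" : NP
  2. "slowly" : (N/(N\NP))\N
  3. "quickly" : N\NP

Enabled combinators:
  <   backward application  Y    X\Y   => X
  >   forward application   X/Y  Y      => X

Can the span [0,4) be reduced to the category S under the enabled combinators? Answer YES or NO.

NO

N/NP NP (N/(N\NP))\N N\NP
CKY chart[0,4] = {N}; S ∉ chart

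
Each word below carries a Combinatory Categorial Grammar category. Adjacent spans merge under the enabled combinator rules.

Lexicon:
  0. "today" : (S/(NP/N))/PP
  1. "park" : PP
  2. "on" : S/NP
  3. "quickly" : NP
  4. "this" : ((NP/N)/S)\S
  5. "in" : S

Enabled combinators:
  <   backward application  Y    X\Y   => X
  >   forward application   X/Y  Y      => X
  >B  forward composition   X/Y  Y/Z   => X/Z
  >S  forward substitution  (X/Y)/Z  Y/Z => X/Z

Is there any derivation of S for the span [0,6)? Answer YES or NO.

YES

[0,6] S   >
  [0,2] S/(NP/N)   >
    [0,1] "today" : (S/(NP/N))/PP
    [1,2] "park" : PP
  [2,6] NP/N   >
    [2,5] (NP/N)/S   <
      [2,4] S   >
        [2,3] "on" : S/NP
        [3,4] "quickly" : NP
      [4,5] "this" : ((NP/N)/S)\S
    [5,6] "in" : S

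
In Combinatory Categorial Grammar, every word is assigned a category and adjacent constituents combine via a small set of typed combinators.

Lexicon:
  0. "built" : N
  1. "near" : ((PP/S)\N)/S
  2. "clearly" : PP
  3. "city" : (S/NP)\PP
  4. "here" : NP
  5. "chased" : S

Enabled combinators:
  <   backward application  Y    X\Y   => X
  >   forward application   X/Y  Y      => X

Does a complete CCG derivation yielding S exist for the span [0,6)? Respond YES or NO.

N ((PP/S)\N)/S PP (S/NP)\PP NP S
CKY chart[0,6] = {PP}; S ∉ chart

NO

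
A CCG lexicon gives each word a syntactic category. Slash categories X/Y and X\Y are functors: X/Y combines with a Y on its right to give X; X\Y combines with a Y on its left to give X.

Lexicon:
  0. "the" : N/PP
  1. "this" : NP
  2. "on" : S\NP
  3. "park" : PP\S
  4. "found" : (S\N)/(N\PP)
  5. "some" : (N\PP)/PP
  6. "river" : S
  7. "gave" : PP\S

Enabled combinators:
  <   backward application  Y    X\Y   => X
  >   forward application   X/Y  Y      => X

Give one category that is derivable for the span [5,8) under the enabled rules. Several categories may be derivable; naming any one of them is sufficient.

[0,8] S   <
  [0,4] N   >
    [0,1] "the" : N/PP
    [1,4] PP   <
      [1,3] S   <
        [1,2] "this" : NP
        [2,3] "on" : S\NP
      [3,4] "park" : PP\S
  [4,8] S\N   >
    [4,5] "found" : (S\N)/(N\PP)
    [5,8] N\PP   >
      [5,6] "some" : (N\PP)/PP
      [6,8] PP   <
        [6,7] "river" : S
        [7,8] "gave" : PP\S

N\PP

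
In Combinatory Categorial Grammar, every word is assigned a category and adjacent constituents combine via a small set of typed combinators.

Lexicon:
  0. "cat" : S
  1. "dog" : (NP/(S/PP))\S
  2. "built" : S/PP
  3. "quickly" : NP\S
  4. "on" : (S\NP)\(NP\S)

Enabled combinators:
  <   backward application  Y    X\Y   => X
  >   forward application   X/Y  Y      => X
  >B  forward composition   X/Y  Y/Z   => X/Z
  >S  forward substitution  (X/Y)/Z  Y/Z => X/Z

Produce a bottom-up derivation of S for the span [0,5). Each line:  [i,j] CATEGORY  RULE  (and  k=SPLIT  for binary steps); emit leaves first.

[0,5] S   <
  [0,3] NP   >
    [0,2] NP/(S/PP)   <
      [0,1] "cat" : S
      [1,2] "dog" : (NP/(S/PP))\S
    [2,3] "built" : S/PP
  [3,5] S\NP   <
    [3,4] "quickly" : NP\S
    [4,5] "on" : (S\NP)\(NP\S)

[0,1] S  lex  "cat"
[1,2] (NP/(S/PP))\S  lex  "dog"
[0,2] NP/(S/PP)  <  k=1
[2,3] S/PP  lex  "built"
[0,3] NP  >  k=2
[3,4] NP\S  lex  "quickly"
[4,5] (S\NP)\(NP\S)  lex  "on"
[3,5] S\NP  <  k=4
[0,5] S  <  k=3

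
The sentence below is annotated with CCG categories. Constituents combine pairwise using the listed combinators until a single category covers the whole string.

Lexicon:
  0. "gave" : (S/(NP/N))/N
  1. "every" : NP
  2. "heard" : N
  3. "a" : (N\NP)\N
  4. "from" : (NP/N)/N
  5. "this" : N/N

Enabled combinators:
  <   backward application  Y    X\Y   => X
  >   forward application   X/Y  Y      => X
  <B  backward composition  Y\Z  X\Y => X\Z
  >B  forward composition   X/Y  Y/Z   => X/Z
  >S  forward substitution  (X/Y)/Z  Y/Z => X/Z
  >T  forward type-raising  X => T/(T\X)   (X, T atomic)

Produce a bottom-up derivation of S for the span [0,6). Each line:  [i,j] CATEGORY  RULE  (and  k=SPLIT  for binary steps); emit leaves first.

[0,6] S   >
  [0,4] S/(NP/N)   >
    [0,1] "gave" : (S/(NP/N))/N
    [1,4] N   <
      [1,2] "every" : NP
      [2,4] N\NP   <
        [2,3] "heard" : N
        [3,4] "a" : (N\NP)\N
  [4,6] NP/N   >S
    [4,5] "from" : (NP/N)/N
    [5,6] "this" : N/N

[0,1] (S/(NP/N))/N  lex  "gave"
[1,2] NP  lex  "every"
[2,3] N  lex  "heard"
[3,4] (N\NP)\N  lex  "a"
[2,4] N\NP  <  k=3
[1,4] N  <  k=2
[0,4] S/(NP/N)  >  k=1
[4,5] (NP/N)/N  lex  "from"
[5,6] N/N  lex  "this"
[4,6] NP/N  >S  k=5
[0,6] S  >  k=4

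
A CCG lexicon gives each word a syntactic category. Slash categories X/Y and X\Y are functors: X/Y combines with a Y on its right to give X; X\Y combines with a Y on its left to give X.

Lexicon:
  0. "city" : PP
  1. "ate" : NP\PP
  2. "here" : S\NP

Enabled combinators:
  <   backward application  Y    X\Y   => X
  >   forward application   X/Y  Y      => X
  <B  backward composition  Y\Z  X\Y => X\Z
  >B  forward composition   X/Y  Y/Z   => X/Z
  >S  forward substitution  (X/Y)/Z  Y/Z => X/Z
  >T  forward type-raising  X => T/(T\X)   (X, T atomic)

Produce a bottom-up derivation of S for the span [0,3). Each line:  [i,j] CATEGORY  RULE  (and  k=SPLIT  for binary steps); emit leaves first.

[0,3] S   <
  [0,2] NP   >
    [0,1] NP/(NP\PP)   >T
      [0,1] "city" : PP
    [1,2] "ate" : NP\PP
  [2,3] "here" : S\NP

[0,1] PP  lex  "city"
[0,1] NP/(NP\PP)  >T
[1,2] NP\PP  lex  "ate"
[0,2] NP  >  k=1
[2,3] S\NP  lex  "here"
[0,3] S  <  k=2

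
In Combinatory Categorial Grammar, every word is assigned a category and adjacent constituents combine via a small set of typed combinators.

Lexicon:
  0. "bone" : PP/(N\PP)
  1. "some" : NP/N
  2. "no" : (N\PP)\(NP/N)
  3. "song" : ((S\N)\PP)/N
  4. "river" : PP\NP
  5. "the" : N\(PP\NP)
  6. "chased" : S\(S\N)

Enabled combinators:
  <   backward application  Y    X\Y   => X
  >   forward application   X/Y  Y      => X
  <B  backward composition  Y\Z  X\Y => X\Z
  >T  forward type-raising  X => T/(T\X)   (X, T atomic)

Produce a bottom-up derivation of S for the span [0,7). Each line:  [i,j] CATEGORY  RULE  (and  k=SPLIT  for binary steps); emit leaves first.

[0,1] PP/(N\PP)  lex  "bone"
[1,2] NP/N  lex  "some"
[2,3] (N\PP)\(NP/N)  lex  "no"
[1,3] N\PP  <  k=2
[0,3] PP  >  k=1
[3,4] ((S\N)\PP)/N  lex  "song"
[4,5] PP\NP  lex  "river"
[5,6] N\(PP\NP)  lex  "the"
[4,6] N  <  k=5
[3,6] (S\N)\PP  >  k=4
[0,6] S\N  <  k=3
[6,7] S\(S\N)  lex  "chased"
[0,7] S  <  k=6

[0,7] S   <
  [0,6] S\N   <
    [0,3] PP   >
      [0,1] "bone" : PP/(N\PP)
      [1,3] N\PP   <
        [1,2] "some" : NP/N
        [2,3] "no" : (N\PP)\(NP/N)
    [3,6] (S\N)\PP   >
      [3,4] "song" : ((S\N)\PP)/N
      [4,6] N   <
        [4,5] "river" : PP\NP
        [5,6] "the" : N\(PP\NP)
  [6,7] "chased" : S\(S\N)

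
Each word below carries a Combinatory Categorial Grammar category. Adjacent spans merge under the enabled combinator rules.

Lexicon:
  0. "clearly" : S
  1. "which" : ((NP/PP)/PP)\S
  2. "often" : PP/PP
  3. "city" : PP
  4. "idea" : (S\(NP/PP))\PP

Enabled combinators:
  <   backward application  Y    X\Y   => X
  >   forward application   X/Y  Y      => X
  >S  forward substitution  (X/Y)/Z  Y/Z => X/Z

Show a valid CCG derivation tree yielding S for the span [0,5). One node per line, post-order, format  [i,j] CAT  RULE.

[0,1] S  lex  "clearly"
[1,2] ((NP/PP)/PP)\S  lex  "which"
[0,2] (NP/PP)/PP  <  k=1
[2,3] PP/PP  lex  "often"
[0,3] NP/PP  >S  k=2
[3,4] PP  lex  "city"
[4,5] (S\(NP/PP))\PP  lex  "idea"
[3,5] S\(NP/PP)  <  k=4
[0,5] S  <  k=3

[0,5] S   <
  [0,3] NP/PP   >S
    [0,2] (NP/PP)/PP   <
      [0,1] "clearly" : S
      [1,2] "which" : ((NP/PP)/PP)\S
    [2,3] "often" : PP/PP
  [3,5] S\(NP/PP)   <
    [3,4] "city" : PP
    [4,5] "idea" : (S\(NP/PP))\PP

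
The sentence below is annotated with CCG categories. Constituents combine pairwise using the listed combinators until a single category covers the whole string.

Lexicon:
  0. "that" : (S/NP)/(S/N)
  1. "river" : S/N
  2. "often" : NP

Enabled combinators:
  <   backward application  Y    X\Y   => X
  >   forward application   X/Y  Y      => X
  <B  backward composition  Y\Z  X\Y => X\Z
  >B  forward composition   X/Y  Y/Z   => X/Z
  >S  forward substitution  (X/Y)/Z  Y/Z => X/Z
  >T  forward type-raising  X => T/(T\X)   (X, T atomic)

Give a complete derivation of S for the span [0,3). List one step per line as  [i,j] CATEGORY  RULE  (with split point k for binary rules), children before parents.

[0,3] S   >
  [0,2] S/NP   >
    [0,1] "that" : (S/NP)/(S/N)
    [1,2] "river" : S/N
  [2,3] "often" : NP

[0,1] (S/NP)/(S/N)  lex  "that"
[1,2] S/N  lex  "river"
[0,2] S/NP  >  k=1
[2,3] NP  lex  "often"
[0,3] S  >  k=2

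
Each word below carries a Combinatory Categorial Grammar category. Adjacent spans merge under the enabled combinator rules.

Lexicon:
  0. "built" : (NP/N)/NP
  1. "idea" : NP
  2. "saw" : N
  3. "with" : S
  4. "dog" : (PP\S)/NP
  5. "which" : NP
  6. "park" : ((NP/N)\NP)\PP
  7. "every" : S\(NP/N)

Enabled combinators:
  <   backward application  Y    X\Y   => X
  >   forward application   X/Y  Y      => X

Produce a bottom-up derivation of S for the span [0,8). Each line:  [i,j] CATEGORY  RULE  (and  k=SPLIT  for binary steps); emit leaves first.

[0,8] S   <
  [0,7] NP/N   <
    [0,3] NP   >
      [0,2] NP/N   >
        [0,1] "built" : (NP/N)/NP
        [1,2] "idea" : NP
      [2,3] "saw" : N
    [3,7] (NP/N)\NP   <
      [3,6] PP   <
        [3,4] "with" : S
        [4,6] PP\S   >
          [4,5] "dog" : (PP\S)/NP
          [5,6] "which" : NP
      [6,7] "park" : ((NP/N)\NP)\PP
  [7,8] "every" : S\(NP/N)

[0,1] (NP/N)/NP  lex  "built"
[1,2] NP  lex  "idea"
[0,2] NP/N  >  k=1
[2,3] N  lex  "saw"
[0,3] NP  >  k=2
[3,4] S  lex  "with"
[4,5] (PP\S)/NP  lex  "dog"
[5,6] NP  lex  "which"
[4,6] PP\S  >  k=5
[3,6] PP  <  k=4
[6,7] ((NP/N)\NP)\PP  lex  "park"
[3,7] (NP/N)\NP  <  k=6
[0,7] NP/N  <  k=3
[7,8] S\(NP/N)  lex  "every"
[0,8] S  <  k=7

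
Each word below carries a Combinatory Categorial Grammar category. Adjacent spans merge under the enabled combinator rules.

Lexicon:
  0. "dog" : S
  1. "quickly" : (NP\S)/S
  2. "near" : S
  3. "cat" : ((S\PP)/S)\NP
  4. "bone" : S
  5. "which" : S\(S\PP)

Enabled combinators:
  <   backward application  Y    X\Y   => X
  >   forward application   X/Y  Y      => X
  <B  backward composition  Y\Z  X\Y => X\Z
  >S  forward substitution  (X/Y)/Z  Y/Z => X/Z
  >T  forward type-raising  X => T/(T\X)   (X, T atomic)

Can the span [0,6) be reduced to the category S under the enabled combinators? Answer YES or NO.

YES

[0,6] S   <
  [0,5] S\PP   >
    [0,4] (S\PP)/S   <
      [0,3] NP   >
        [0,1] NP/(NP\S)   >T
          [0,1] "dog" : S
        [1,3] NP\S   >
          [1,2] "quickly" : (NP\S)/S
          [2,3] "near" : S
      [3,4] "cat" : ((S\PP)/S)\NP
    [4,5] "bone" : S
  [5,6] "which" : S\(S\PP)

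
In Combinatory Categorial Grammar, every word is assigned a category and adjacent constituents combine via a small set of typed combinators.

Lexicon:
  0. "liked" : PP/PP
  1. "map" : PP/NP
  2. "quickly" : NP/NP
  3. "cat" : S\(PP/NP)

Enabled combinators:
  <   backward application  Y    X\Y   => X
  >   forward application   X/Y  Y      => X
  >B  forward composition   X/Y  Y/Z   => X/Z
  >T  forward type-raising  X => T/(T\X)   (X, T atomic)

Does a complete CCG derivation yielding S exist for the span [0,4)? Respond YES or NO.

YES

[0,4] S   <
  [0,3] PP/NP   >B
    [0,1] "liked" : PP/PP
    [1,3] PP/NP   >B
      [1,2] "map" : PP/NP
      [2,3] "quickly" : NP/NP
  [3,4] "cat" : S\(PP/NP)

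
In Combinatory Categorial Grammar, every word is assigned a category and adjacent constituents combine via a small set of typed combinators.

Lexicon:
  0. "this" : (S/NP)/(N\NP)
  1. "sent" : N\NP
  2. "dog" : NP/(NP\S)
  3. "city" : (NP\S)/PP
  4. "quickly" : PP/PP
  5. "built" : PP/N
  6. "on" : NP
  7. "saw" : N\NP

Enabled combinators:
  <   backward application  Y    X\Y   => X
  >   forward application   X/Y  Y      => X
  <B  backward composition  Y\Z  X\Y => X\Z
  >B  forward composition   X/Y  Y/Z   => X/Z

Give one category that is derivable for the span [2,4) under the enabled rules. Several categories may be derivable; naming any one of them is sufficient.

NP/PP

[0,8] S   >
  [0,2] S/NP   >
    [0,1] "this" : (S/NP)/(N\NP)
    [1,2] "sent" : N\NP
  [2,8] NP   >
    [2,6] NP/N   >B
      [2,4] NP/PP   >B
        [2,3] "dog" : NP/(NP\S)
        [3,4] "city" : (NP\S)/PP
      [4,6] PP/N   >B
        [4,5] "quickly" : PP/PP
        [5,6] "built" : PP/N
    [6,8] N   <
      [6,7] "on" : NP
      [7,8] "saw" : N\NP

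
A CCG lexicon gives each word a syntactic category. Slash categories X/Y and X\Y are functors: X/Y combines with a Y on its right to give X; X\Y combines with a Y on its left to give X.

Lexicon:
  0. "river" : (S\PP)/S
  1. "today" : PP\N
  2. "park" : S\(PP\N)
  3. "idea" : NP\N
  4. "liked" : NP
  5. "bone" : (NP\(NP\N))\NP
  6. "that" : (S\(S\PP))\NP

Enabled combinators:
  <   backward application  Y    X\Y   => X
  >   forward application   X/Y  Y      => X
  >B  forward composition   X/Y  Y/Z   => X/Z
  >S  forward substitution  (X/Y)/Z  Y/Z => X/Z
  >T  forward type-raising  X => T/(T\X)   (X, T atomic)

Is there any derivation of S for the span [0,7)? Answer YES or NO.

YES

[0,7] S   <
  [0,3] S\PP   >
    [0,1] "river" : (S\PP)/S
    [1,3] S   <
      [1,2] "today" : PP\N
      [2,3] "park" : S\(PP\N)
  [3,7] S\(S\PP)   <
    [3,6] NP   <
      [3,4] "idea" : NP\N
      [4,6] NP\(NP\N)   <
        [4,5] "liked" : NP
        [5,6] "bone" : (NP\(NP\N))\NP
    [6,7] "that" : (S\(S\PP))\NP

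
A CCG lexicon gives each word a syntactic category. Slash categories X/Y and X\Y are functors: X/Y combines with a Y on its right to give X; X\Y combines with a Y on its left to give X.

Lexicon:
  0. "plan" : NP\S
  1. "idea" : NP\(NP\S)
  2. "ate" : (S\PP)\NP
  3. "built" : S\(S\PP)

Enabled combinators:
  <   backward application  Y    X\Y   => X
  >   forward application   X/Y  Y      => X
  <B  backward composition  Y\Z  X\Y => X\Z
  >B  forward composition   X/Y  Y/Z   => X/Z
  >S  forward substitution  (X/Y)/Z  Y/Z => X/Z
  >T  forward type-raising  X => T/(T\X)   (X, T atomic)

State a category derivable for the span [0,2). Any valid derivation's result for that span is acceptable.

[0,4] S   <
  [0,3] S\PP   <
    [0,2] NP   <
      [0,1] "plan" : NP\S
      [1,2] "idea" : NP\(NP\S)
    [2,3] "ate" : (S\PP)\NP
  [3,4] "built" : S\(S\PP)

NP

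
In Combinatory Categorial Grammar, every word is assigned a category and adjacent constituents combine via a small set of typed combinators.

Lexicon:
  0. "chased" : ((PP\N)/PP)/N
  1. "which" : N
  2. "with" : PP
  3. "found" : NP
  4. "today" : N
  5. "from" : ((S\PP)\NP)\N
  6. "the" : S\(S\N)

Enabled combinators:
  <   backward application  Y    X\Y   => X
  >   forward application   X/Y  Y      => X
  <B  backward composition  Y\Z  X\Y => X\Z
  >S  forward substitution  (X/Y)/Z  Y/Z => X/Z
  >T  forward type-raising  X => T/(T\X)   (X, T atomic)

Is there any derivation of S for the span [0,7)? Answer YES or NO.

[0,7] S   <
  [0,6] S\N   <B
    [0,3] PP\N   >
      [0,2] (PP\N)/PP   >
        [0,1] "chased" : ((PP\N)/PP)/N
        [1,2] "which" : N
      [2,3] "with" : PP
    [3,6] S\PP   <
      [3,4] "found" : NP
      [4,6] (S\PP)\NP   <
        [4,5] "today" : N
        [5,6] "from" : ((S\PP)\NP)\N
  [6,7] "the" : S\(S\N)

YES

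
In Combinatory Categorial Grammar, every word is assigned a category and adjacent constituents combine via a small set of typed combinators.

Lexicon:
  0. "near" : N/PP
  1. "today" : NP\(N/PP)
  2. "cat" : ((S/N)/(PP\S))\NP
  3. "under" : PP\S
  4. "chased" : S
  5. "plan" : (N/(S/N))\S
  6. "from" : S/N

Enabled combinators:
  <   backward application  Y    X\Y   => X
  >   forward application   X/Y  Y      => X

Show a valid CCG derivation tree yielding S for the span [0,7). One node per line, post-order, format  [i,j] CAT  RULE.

[0,7] S   >
  [0,4] S/N   >
    [0,3] (S/N)/(PP\S)   <
      [0,2] NP   <
        [0,1] "near" : N/PP
        [1,2] "today" : NP\(N/PP)
      [2,3] "cat" : ((S/N)/(PP\S))\NP
    [3,4] "under" : PP\S
  [4,7] N   >
    [4,6] N/(S/N)   <
      [4,5] "chased" : S
      [5,6] "plan" : (N/(S/N))\S
    [6,7] "from" : S/N

[0,1] N/PP  lex  "near"
[1,2] NP\(N/PP)  lex  "today"
[0,2] NP  <  k=1
[2,3] ((S/N)/(PP\S))\NP  lex  "cat"
[0,3] (S/N)/(PP\S)  <  k=2
[3,4] PP\S  lex  "under"
[0,4] S/N  >  k=3
[4,5] S  lex  "chased"
[5,6] (N/(S/N))\S  lex  "plan"
[4,6] N/(S/N)  <  k=5
[6,7] S/N  lex  "from"
[4,7] N  >  k=6
[0,7] S  >  k=4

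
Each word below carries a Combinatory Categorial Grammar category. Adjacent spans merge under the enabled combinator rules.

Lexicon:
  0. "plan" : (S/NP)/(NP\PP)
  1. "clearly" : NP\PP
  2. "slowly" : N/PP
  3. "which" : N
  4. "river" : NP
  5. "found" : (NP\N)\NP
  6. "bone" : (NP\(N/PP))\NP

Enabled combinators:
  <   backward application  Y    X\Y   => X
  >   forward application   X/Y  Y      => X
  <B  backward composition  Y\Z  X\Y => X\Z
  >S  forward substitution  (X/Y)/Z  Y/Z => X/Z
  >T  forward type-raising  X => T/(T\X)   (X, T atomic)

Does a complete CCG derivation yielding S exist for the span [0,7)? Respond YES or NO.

YES

[0,7] S   >
  [0,2] S/NP   >
    [0,1] "plan" : (S/NP)/(NP\PP)
    [1,2] "clearly" : NP\PP
  [2,7] NP   <
    [2,3] "slowly" : N/PP
    [3,7] NP\(N/PP)   <
      [3,6] NP   <
        [3,4] "which" : N
        [4,6] NP\N   <
          [4,5] "river" : NP
          [5,6] "found" : (NP\N)\NP
      [6,7] "bone" : (NP\(N/PP))\NP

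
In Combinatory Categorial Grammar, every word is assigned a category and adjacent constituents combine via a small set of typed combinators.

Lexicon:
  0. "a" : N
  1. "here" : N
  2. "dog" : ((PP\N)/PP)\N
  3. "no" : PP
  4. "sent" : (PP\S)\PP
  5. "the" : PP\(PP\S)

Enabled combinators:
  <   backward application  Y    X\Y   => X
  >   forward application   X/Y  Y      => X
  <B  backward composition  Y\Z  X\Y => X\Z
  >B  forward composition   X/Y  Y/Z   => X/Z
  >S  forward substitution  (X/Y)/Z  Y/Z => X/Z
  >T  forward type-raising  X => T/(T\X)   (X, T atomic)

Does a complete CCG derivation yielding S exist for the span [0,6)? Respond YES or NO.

NO

N N ((PP\N)/PP)\N PP (PP\S)\PP PP\(PP\S)
CKY chart[0,6] = {N/(N\PP), NP/(NP\PP), PP, PP/(PP\PP), S/(S\PP)}; S ∉ chart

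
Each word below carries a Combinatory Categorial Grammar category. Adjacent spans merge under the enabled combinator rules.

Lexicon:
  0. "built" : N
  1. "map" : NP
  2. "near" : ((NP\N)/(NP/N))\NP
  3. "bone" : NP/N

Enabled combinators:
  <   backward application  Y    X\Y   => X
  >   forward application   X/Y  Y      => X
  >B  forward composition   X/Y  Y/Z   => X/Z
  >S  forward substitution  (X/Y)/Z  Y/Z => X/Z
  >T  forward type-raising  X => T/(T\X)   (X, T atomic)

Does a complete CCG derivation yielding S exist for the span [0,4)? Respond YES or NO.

NO

N NP ((NP\N)/(NP/N))\NP NP/N
CKY chart[0,4] = {N/(N\NP), NP, NP/(NP\NP), PP/(PP\NP), S/(S\NP)}; S ∉ chart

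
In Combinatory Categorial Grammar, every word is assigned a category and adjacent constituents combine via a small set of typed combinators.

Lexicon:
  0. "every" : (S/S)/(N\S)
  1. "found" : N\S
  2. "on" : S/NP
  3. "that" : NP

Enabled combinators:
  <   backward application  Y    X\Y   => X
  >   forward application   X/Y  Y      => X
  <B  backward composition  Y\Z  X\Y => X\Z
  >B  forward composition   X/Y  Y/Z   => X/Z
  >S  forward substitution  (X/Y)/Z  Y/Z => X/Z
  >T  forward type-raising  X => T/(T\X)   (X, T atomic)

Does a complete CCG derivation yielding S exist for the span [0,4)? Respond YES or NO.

YES

[0,4] S   >
  [0,3] S/NP   >B
    [0,2] S/S   >
      [0,1] "every" : (S/S)/(N\S)
      [1,2] "found" : N\S
    [2,3] "on" : S/NP
  [3,4] "that" : NP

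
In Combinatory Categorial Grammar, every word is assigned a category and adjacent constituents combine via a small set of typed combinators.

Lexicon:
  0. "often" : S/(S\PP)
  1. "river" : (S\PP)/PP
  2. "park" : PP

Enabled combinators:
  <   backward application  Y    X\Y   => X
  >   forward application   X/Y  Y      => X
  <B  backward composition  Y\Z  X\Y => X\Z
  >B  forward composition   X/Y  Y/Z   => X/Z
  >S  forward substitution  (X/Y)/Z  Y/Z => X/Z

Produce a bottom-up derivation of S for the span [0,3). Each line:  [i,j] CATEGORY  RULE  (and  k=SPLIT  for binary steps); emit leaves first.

[0,1] S/(S\PP)  lex  "often"
[1,2] (S\PP)/PP  lex  "river"
[2,3] PP  lex  "park"
[1,3] S\PP  >  k=2
[0,3] S  >  k=1

[0,3] S   >
  [0,1] "often" : S/(S\PP)
  [1,3] S\PP   >
    [1,2] "river" : (S\PP)/PP
    [2,3] "park" : PP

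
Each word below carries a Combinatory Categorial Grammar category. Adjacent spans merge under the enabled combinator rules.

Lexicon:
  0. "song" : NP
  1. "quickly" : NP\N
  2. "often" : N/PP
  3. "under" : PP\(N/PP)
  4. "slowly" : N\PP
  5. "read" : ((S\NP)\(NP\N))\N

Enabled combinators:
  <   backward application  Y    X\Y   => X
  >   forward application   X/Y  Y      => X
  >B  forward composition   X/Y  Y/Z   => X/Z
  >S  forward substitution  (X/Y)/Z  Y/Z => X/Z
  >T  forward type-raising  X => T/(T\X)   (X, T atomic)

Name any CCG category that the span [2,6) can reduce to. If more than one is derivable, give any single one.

(S\NP)\(NP\N)

[0,6] S   <
  [0,1] "song" : NP
  [1,6] S\NP   <
    [1,2] "quickly" : NP\N
    [2,6] (S\NP)\(NP\N)   <
      [2,5] N   <
        [2,4] PP   <
          [2,3] "often" : N/PP
          [3,4] "under" : PP\(N/PP)
        [4,5] "slowly" : N\PP
      [5,6] "read" : ((S\NP)\(NP\N))\N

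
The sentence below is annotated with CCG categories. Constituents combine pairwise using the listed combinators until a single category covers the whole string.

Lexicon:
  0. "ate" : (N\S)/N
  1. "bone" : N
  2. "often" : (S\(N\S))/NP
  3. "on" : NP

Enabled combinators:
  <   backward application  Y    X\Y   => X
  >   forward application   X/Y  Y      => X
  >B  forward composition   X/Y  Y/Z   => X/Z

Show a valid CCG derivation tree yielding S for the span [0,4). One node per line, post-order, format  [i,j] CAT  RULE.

[0,1] (N\S)/N  lex  "ate"
[1,2] N  lex  "bone"
[0,2] N\S  >  k=1
[2,3] (S\(N\S))/NP  lex  "often"
[3,4] NP  lex  "on"
[2,4] S\(N\S)  >  k=3
[0,4] S  <  k=2

[0,4] S   <
  [0,2] N\S   >
    [0,1] "ate" : (N\S)/N
    [1,2] "bone" : N
  [2,4] S\(N\S)   >
    [2,3] "often" : (S\(N\S))/NP
    [3,4] "on" : NP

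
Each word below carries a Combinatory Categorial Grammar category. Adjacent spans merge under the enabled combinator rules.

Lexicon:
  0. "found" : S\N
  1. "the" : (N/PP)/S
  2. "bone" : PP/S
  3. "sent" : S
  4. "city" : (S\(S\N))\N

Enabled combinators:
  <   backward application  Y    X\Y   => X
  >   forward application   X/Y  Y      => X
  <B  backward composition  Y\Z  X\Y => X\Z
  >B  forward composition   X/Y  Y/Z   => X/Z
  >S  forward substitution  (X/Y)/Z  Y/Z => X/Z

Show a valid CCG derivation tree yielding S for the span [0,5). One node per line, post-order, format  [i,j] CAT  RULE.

[0,1] S\N  lex  "found"
[1,2] (N/PP)/S  lex  "the"
[2,3] PP/S  lex  "bone"
[1,3] N/S  >S  k=2
[3,4] S  lex  "sent"
[1,4] N  >  k=3
[4,5] (S\(S\N))\N  lex  "city"
[1,5] S\(S\N)  <  k=4
[0,5] S  <  k=1

[0,5] S   <
  [0,1] "found" : S\N
  [1,5] S\(S\N)   <
    [1,4] N   >
      [1,3] N/S   >S
        [1,2] "the" : (N/PP)/S
        [2,3] "bone" : PP/S
      [3,4] "sent" : S
    [4,5] "city" : (S\(S\N))\N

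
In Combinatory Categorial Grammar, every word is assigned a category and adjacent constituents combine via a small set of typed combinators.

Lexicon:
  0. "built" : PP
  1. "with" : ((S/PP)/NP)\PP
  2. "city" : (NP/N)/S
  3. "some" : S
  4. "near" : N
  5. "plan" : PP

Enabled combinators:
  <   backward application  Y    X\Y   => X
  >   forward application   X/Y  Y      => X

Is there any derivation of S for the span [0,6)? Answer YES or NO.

YES

[0,6] S   >
  [0,5] S/PP   >
    [0,2] (S/PP)/NP   <
      [0,1] "built" : PP
      [1,2] "with" : ((S/PP)/NP)\PP
    [2,5] NP   >
      [2,4] NP/N   >
        [2,3] "city" : (NP/N)/S
        [3,4] "some" : S
      [4,5] "near" : N
  [5,6] "plan" : PP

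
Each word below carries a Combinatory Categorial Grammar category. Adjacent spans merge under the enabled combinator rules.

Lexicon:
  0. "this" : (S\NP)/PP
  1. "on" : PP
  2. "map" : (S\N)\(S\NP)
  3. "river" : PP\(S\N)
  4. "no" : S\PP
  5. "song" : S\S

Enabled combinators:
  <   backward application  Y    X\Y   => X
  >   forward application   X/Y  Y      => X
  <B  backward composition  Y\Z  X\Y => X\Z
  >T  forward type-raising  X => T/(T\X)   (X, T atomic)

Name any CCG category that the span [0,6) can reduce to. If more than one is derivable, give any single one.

S

[0,6] S   <
  [0,4] PP   <
    [0,3] S\N   <
      [0,2] S\NP   >
        [0,1] "this" : (S\NP)/PP
        [1,2] "on" : PP
      [2,3] "map" : (S\N)\(S\NP)
    [3,4] "river" : PP\(S\N)
  [4,6] S\PP   <B
    [4,5] "no" : S\PP
    [5,6] "song" : S\S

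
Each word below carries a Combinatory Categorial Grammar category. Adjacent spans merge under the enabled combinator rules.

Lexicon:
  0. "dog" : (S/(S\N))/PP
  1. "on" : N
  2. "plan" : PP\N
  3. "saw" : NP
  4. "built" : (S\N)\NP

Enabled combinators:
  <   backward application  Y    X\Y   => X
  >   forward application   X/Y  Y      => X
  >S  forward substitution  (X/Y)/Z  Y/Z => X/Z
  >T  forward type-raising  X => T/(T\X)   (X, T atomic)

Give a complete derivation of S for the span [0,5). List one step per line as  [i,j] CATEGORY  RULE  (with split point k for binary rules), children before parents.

[0,1] (S/(S\N))/PP  lex  "dog"
[1,2] N  lex  "on"
[1,2] PP/(PP\N)  >T
[2,3] PP\N  lex  "plan"
[1,3] PP  >  k=2
[0,3] S/(S\N)  >  k=1
[3,4] NP  lex  "saw"
[4,5] (S\N)\NP  lex  "built"
[3,5] S\N  <  k=4
[0,5] S  >  k=3

[0,5] S   >
  [0,3] S/(S\N)   >
    [0,1] "dog" : (S/(S\N))/PP
    [1,3] PP   >
      [1,2] PP/(PP\N)   >T
        [1,2] "on" : N
      [2,3] "plan" : PP\N
  [3,5] S\N   <
    [3,4] "saw" : NP
    [4,5] "built" : (S\N)\NP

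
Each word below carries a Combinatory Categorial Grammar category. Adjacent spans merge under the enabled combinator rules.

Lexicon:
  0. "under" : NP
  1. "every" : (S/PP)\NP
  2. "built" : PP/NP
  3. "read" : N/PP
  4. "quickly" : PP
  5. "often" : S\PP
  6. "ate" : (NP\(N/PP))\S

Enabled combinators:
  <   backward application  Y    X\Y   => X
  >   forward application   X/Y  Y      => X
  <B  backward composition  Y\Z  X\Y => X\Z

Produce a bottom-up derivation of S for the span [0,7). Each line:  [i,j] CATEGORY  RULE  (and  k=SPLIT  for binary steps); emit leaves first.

[0,1] NP  lex  "under"
[1,2] (S/PP)\NP  lex  "every"
[0,2] S/PP  <  k=1
[2,3] PP/NP  lex  "built"
[3,4] N/PP  lex  "read"
[4,5] PP  lex  "quickly"
[5,6] S\PP  lex  "often"
[4,6] S  <  k=5
[6,7] (NP\(N/PP))\S  lex  "ate"
[4,7] NP\(N/PP)  <  k=6
[3,7] NP  <  k=4
[2,7] PP  >  k=3
[0,7] S  >  k=2

[0,7] S   >
  [0,2] S/PP   <
    [0,1] "under" : NP
    [1,2] "every" : (S/PP)\NP
  [2,7] PP   >
    [2,3] "built" : PP/NP
    [3,7] NP   <
      [3,4] "read" : N/PP
      [4,7] NP\(N/PP)   <
        [4,6] S   <
          [4,5] "quickly" : PP
          [5,6] "often" : S\PP
        [6,7] "ate" : (NP\(N/PP))\S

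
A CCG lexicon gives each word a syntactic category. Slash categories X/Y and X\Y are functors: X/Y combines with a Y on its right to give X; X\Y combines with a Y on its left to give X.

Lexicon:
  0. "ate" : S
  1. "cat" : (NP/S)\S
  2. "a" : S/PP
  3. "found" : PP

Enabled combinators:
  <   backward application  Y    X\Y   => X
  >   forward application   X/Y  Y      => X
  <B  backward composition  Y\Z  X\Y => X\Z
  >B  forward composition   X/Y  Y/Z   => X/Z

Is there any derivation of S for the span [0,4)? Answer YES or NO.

NO

S (NP/S)\S S/PP PP
CKY chart[0,4] = {NP}; S ∉ chart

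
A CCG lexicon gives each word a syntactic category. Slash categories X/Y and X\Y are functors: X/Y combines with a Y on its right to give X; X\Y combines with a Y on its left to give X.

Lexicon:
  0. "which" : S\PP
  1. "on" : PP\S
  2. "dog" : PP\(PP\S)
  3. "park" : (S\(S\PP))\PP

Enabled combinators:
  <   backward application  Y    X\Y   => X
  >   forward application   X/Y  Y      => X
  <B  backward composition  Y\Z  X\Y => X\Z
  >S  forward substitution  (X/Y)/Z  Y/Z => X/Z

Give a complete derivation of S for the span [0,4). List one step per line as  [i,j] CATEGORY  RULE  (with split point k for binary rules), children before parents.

[0,1] S\PP  lex  "which"
[1,2] PP\S  lex  "on"
[2,3] PP\(PP\S)  lex  "dog"
[1,3] PP  <  k=2
[3,4] (S\(S\PP))\PP  lex  "park"
[1,4] S\(S\PP)  <  k=3
[0,4] S  <  k=1

[0,4] S   <
  [0,1] "which" : S\PP
  [1,4] S\(S\PP)   <
    [1,3] PP   <
      [1,2] "on" : PP\S
      [2,3] "dog" : PP\(PP\S)
    [3,4] "park" : (S\(S\PP))\PP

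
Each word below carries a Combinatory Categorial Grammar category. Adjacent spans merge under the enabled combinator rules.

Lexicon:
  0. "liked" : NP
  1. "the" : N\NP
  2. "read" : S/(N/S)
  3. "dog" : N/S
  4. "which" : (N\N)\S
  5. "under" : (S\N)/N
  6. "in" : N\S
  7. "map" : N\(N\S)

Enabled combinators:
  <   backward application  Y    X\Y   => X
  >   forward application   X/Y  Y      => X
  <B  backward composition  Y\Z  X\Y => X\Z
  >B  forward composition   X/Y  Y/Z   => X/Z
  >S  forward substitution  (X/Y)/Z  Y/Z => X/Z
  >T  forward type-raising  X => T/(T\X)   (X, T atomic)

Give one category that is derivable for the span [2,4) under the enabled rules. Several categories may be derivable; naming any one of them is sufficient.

[0,8] S   >
  [0,1] S/(S\NP)   >T
    [0,1] "liked" : NP
  [1,8] S\NP   <B
    [1,2] "the" : N\NP
    [2,8] S\N   <B
      [2,5] N\N   <
        [2,4] S   >
          [2,3] "read" : S/(N/S)
          [3,4] "dog" : N/S
        [4,5] "which" : (N\N)\S
      [5,8] S\N   >
        [5,6] "under" : (S\N)/N
        [6,8] N   <
          [6,7] "in" : N\S
          [7,8] "map" : N\(N\S)

S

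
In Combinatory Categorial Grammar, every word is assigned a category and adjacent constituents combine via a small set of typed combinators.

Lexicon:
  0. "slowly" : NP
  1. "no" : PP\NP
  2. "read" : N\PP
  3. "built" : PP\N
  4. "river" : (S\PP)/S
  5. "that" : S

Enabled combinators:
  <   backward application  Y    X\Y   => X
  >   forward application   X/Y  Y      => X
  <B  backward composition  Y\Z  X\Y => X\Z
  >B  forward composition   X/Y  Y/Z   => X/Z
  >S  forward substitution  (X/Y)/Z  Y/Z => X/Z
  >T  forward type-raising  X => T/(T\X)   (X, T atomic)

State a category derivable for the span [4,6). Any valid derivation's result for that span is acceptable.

[0,6] S   <
  [0,2] PP   <
    [0,1] "slowly" : NP
    [1,2] "no" : PP\NP
  [2,6] S\PP   <B
    [2,4] PP\PP   <B
      [2,3] "read" : N\PP
      [3,4] "built" : PP\N
    [4,6] S\PP   >
      [4,5] "river" : (S\PP)/S
      [5,6] "that" : S

S\PP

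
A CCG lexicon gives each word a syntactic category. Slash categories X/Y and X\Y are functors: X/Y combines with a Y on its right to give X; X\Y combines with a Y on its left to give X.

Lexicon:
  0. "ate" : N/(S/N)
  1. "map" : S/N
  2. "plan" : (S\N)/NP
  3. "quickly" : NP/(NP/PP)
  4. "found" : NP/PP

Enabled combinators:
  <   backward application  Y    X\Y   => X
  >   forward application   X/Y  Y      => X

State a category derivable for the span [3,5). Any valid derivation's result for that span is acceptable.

NP

[0,5] S   <
  [0,2] N   >
    [0,1] "ate" : N/(S/N)
    [1,2] "map" : S/N
  [2,5] S\N   >
    [2,3] "plan" : (S\N)/NP
    [3,5] NP   >
      [3,4] "quickly" : NP/(NP/PP)
      [4,5] "found" : NP/PP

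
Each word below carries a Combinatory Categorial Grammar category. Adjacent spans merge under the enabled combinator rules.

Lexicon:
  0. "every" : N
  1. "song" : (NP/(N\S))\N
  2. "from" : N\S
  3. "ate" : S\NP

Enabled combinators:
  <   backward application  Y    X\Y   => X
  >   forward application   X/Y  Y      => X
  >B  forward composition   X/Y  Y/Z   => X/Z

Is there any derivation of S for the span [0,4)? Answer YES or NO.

[0,4] S   <
  [0,3] NP   >
    [0,2] NP/(N\S)   <
      [0,1] "every" : N
      [1,2] "song" : (NP/(N\S))\N
    [2,3] "from" : N\S
  [3,4] "ate" : S\NP

YES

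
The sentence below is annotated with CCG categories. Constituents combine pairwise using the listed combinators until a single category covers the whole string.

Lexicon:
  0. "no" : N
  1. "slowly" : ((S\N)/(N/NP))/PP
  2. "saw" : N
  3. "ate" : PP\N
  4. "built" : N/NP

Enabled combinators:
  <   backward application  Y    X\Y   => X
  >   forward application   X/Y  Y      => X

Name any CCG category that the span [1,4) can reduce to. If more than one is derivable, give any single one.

(S\N)/(N/NP)

[0,5] S   <
  [0,1] "no" : N
  [1,5] S\N   >
    [1,4] (S\N)/(N/NP)   >
      [1,2] "slowly" : ((S\N)/(N/NP))/PP
      [2,4] PP   <
        [2,3] "saw" : N
        [3,4] "ate" : PP\N
    [4,5] "built" : N/NP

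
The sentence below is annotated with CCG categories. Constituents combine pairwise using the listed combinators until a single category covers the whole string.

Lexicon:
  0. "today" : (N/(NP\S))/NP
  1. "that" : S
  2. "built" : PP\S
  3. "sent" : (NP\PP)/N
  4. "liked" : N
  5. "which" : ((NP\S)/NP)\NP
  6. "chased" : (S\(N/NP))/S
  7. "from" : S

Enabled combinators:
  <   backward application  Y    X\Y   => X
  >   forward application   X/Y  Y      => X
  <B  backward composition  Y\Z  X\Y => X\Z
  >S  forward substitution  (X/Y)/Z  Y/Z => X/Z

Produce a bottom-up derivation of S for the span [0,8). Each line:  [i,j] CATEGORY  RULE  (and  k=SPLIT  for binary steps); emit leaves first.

[0,8] S   <
  [0,6] N/NP   >S
    [0,1] "today" : (N/(NP\S))/NP
    [1,6] (NP\S)/NP   <
      [1,5] NP   <
        [1,3] PP   <
          [1,2] "that" : S
          [2,3] "built" : PP\S
        [3,5] NP\PP   >
          [3,4] "sent" : (NP\PP)/N
          [4,5] "liked" : N
      [5,6] "which" : ((NP\S)/NP)\NP
  [6,8] S\(N/NP)   >
    [6,7] "chased" : (S\(N/NP))/S
    [7,8] "from" : S

[0,1] (N/(NP\S))/NP  lex  "today"
[1,2] S  lex  "that"
[2,3] PP\S  lex  "built"
[1,3] PP  <  k=2
[3,4] (NP\PP)/N  lex  "sent"
[4,5] N  lex  "liked"
[3,5] NP\PP  >  k=4
[1,5] NP  <  k=3
[5,6] ((NP\S)/NP)\NP  lex  "which"
[1,6] (NP\S)/NP  <  k=5
[0,6] N/NP  >S  k=1
[6,7] (S\(N/NP))/S  lex  "chased"
[7,8] S  lex  "from"
[6,8] S\(N/NP)  >  k=7
[0,8] S  <  k=6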